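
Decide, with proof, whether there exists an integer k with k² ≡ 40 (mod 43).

k = 13 works: 13² = 169, and 169 − 40 = 129 = 3·43.

k = 13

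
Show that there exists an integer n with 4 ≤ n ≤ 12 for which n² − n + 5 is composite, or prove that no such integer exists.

At n = 9: 9² − 9 + 5 = 77 = 7·11, which is composite.

n = 9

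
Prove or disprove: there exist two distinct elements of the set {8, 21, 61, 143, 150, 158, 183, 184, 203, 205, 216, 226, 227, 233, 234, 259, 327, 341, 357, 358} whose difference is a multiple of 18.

Yes: 21 and 183.

Both 21 and 183 leave remainder 3 on division by 18; their difference 162 = 9·18 is a multiple of 18.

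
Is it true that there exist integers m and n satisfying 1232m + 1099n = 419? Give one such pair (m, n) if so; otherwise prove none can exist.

gcd(1232, 1099) = 7, so every integer of the form 1232m + 1099n is a multiple of 7.
But 419 = 7·59 + 6, so 7 ∤ 419.
Therefore 1232m + 1099n = 419 has no solution in integers.

No such integers exist.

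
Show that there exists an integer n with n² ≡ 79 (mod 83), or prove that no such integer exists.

83 is prime, so by Euler's criterion 79 is a square mod 83 iff 79^((83−1)/2) = 79^41 ≡ 1 (mod 83).
Repeated squaring mod 83: 79^2 = 6241 ≡ 16; 79^4 ≡ 16² = 256 ≡ 7; 79^8 ≡ 7² = 49 ≡ 49; 79^16 ≡ 49² = 2401 ≡ 77; 79^32 ≡ 77² = 5929 ≡ 36.
Since 41 = 32 + 8 + 1, 79^41 ≡ 36 · 49 · 79; multiplying out mod 83: 36·49 = 1764 ≡ 21, then 21·79 = 1659 ≡ 82. Thus 79^41 ≡ 82 ≡ −1 (mod 83).
By Euler's criterion 79 is a quadratic non-residue mod 83: no n satisfies n² ≡ 79 (mod 83).

No such integer exists.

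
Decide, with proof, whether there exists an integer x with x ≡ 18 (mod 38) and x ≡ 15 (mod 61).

x = 930

The moduli 38 and 61 are coprime, so by the Chinese Remainder Theorem a unique solution modulo 2318 exists.
Write x = 18 + 38t and require 18 + 38t ≡ 15 (mod 61), i.e. 38t ≡ 58 (mod 61).
Since 38·53 = 2014 = 33·61 + 1, the inverse of 38 mod 61 is 53.
Multiplying by 53: t ≡ 53·58 = 3074 ≡ 24 (mod 61).
Taking t = 24 gives x = 18 + 38·24 = 930.
Check: 930 mod 38 = 18, 930 mod 61 = 15. ✓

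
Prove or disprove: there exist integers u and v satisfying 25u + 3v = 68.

25 and 3 are coprime, so 25u + 3v ranges over all of ℤ.
Run the Euclidean algorithm on 25 and 3: 25 = 8·3 + 1, 3 = 3·1 + 0.
Back-substituting, 1 = 25 − 8·3; that is, 25·1 + 3·(-8) = 1.
Times 68: 25·68 + 3·(-544) = 68, so (68, -544) solves it.
The general solution is u = 68 + 3k, v = -544 − 25k; taking k = -22 gives the smaller pair u = 2, v = 6.
Indeed 25·2 + 3·6 = 50 + 18 = 68.

u = 2, v = 6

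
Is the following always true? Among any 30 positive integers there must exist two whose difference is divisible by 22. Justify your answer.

Yes, this is always true.

There are exactly 22 possible remainders on division by 22.
Since 30 > 22, two of the 30 integers must share a residue class by the pigeonhole principle; call them a and b.
Then a ≡ b (mod 22), i.e. 22 ∣ (a − b).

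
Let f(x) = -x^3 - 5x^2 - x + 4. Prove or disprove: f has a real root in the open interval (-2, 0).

f(-2) = -6 and f(0) = 4, which have opposite signs.
f is continuous everywhere (it is a polynomial), in particular on [-2, 0].
By the Intermediate Value Theorem f must vanish at some point of (-2, 0).

Such a root exists.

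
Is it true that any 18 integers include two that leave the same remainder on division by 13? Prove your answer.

There are exactly 13 possible remainders on division by 13.
Placing 18 integers into 13 classes, some class receives at least two — say a and b.
So a and b have equal remainders mod 13, which is exactly what was to be shown.

Yes.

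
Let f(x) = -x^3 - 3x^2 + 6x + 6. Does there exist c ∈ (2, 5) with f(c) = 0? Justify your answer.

f has no root in that interval.

The endpoint values f(2) = -2 and f(5) = -164 are both negative. Claim: f(x) < 0 for every x in (2, 5).
Substitute x = 2 + u, where 0 < u < 3 on the interval. Expanding, f(2 + u) = -u^3 - 9u^2 - 18u - 2.
All 4 nonzero coefficients of this polynomial in u are negative; hence for u > 0 the value is a sum of negative terms (the constant -2 among them).
Therefore f(x) < 0 throughout (2, 5), and f has no zero there.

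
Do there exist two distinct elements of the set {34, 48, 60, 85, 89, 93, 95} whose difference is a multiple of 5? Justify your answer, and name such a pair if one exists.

34 mod 5 = 4 and 89 mod 5 = 4, so 89 − 34 = 55 = 11·5.

The pair (34, 89) works.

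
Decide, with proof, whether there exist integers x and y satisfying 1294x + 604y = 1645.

No such integers exist.

Both 1294 and 604 are divisible by gcd(1294, 604) = 2, hence so is any combination 1294x + 604y.
But 1645 = 2·822 + 1, so 2 ∤ 1645.
Therefore 1294x + 604y = 1645 has no solution in integers.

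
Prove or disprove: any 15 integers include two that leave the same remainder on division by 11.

Yes, this is always true.

Partition the integers by their residue mod 11; there are 11 classes.
Since 15 > 11, two of the 15 integers must share a residue class by the pigeonhole principle; call them a and b.
So a and b have equal remainders mod 11, which is exactly what was to be shown.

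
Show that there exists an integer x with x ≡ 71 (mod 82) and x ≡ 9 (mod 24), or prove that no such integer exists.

gcd(82, 24) = 2. A simultaneous solution exists iff 71 ≡ 9 (mod 2); here 71 mod 2 = 1 = 9 mod 2, so it does.
The integers ≡ 71 (mod 82) are 71, 153, …; their remainders mod 24 are 23, 9, so x = 153 is the first that is ≡ 9 (mod 24).
Indeed 153 ≡ 71 (mod 82) and 153 ≡ 9 (mod 24).

x = 153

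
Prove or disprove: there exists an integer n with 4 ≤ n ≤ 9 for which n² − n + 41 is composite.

No, no such integer n in that range exists.

The values for n = 4, 5, …, 9 are 53, 61, 71, 83, 97, 113, and each of these is prime.
So no value in the range makes the expression composite.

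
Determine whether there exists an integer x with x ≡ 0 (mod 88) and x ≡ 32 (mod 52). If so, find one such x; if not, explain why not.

Here gcd(88, 52) = 4, and both 0 and 32 leave remainder 0 mod 4, so the system is consistent.
Put x = 0 + 88t, so we need 88t ≡ 32 (mod 52), equivalently (divide by 4) 22t ≡ 8 (mod 13).
22 ≡ 9 (mod 13), so this reads 9t ≡ 8 (mod 13). To invert 9 modulo 13: 13 = 1·9 + 4, 9 = 2·4 + 1, 4 = 4·1 + 0, and unwinding, 1 = 9 − 2·4 = 9 − 2·(13 − 1·9) = −2·13 + 3·9. Thus 9⁻¹ ≡ 3 (mod 13).
Multiplying by 3: t ≡ 3·8 = 24 ≡ 11 (mod 13).
Then x = 0 + 88·11 = 968.
Verify: 968 = 11·88 + 0 and 968 = 18·52 + 32. ✓

x = 968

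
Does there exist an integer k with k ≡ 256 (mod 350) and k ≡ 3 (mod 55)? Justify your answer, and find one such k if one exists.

There is no such integer.

gcd(350, 55) = 5. If k ≡ 256 (mod 350) and k ≡ 3 (mod 55), then k ≡ 256 (mod 5) and k ≡ 3 (mod 5).
But 256 mod 5 = 1 while 3 mod 5 = 3, a contradiction.
So no integer satisfies both congruences.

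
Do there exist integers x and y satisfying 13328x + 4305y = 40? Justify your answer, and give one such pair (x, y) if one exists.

Both 13328 and 4305 are divisible by gcd(13328, 4305) = 7, hence so is any combination 13328x + 4305y.
But 40 is not a multiple of 7 (it leaves remainder 5).
Therefore 13328x + 4305y = 40 has no solution in integers.

There are no such integers.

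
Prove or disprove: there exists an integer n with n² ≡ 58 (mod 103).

n = 77

Take n = 77. Then 77² = 5929 = 57·103 + 58, so 77² ≡ 58 (mod 103).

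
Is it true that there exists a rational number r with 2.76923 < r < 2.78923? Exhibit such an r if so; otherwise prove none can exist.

Multiplying by 9: 9·2.76923 = 24.92307 and 9·2.78923 = 25.10307, so the integer 25 lies strictly between them.
Dividing back, 2.76923 < 25/9 < 2.78923, and 25/9 is rational.

r = 25/9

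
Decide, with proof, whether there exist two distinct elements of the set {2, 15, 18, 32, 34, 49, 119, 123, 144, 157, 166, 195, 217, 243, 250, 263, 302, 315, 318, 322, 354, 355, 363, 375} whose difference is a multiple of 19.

The pair (2, 363) works.

Reduce each element mod 19: 2↦2, 15↦15, 18↦18, 32↦13, 34↦15, 49↦11, 119↦5, 123↦9, 144↦11, 157↦5, 166↦14, 195↦5, 217↦8, 243↦15, 250↦3, 263↦16, 302↦17, 315↦11, 318↦14, 322↦18, 354↦12, 355↦13, 363↦2, 375↦14. The residue 2 repeats (at 2 and 363), and 363 − 2 = 361 = 19·19.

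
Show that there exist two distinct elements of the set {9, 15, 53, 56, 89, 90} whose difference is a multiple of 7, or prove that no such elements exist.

No, no such pair exists.

Reduce each element modulo 7: 9↦2, 15↦1, 53↦4, 56↦0, 89↦5, 90↦6.
No residue repeats among the 6 elements, so no pair has difference ≡ 0 (mod 7).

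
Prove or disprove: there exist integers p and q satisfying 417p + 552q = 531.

p = 131, q = -98

gcd(417, 552) = 3, and 3 divides 531, so integer solutions exist.
Dividing through by 3 reduces the equation to 139p + 184q = 177.
Run the Euclidean algorithm on 184 and 139: 184 = 1·139 + 45, 139 = 3·45 + 4, 45 = 11·4 + 1, 4 = 4·1 + 0.
Unwinding: 1 = 45 − 11·4 = 45 − 11·(139 − 3·45) = −11·139 + 34·45 = −11·139 + 34·(184 − 1·139) = 34·184 − 45·139, i.e. 139·(-45) + 184·34 = 1.
Multiplying through by 177: p = (-45)·177 = -7965, q = 34·177 = 6018 is a solution.
The general solution is p = -7965 + 184k, q = 6018 − 139k; taking k = 44 gives the smaller pair p = 131, q = -98.
Check: 417·131 + 552·(-98) = 54627 − 54096 = 531. ✓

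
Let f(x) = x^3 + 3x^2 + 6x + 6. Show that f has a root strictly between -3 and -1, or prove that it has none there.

f(-3) = -12 and f(-1) = 2, which have opposite signs.
Since f is a polynomial it is continuous on [-3, -1].
By the Intermediate Value Theorem, f takes the value 0 somewhere in the open interval.

Such a root exists.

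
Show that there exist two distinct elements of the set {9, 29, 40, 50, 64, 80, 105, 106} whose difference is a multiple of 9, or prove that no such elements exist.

Two integers differ by a multiple of 9 exactly when they have the same residue mod 9. The residues are 9↦0, 29↦2, 40↦4, 50↦5, 64↦1, 80↦8, 105↦6, 106↦7.
These 8 residues are pairwise different, hence no difference of two elements is divisible by 9.

There is no such pair.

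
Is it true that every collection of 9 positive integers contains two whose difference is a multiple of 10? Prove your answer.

Consider the 9 integers 20, 21, …, 28. They lie in distinct residue classes modulo 10, since 9 ≤ 10.
Any two of them differ by at most 8 < 10 and by at least 1, so no difference is a multiple of 10.

No; for instance {20, 21, 22, 23, 24, 25, 26, 27, 28} is a counterexample.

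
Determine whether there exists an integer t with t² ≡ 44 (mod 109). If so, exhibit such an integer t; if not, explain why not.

109 is prime, so by Euler's criterion 44 is a square mod 109 iff 44^((109−1)/2) = 44^54 ≡ 1 (mod 109).
Squaring successively (mod 109): 44^2 = 1936 ≡ 83; 44^4 ≡ 83² = 6889 ≡ 22; 44^8 ≡ 22² = 484 ≡ 48; 44^16 ≡ 48² = 2304 ≡ 15; 44^32 ≡ 15² = 225 ≡ 7.
Since 54 = 32 + 16 + 4 + 2, 44^54 ≡ 7 · 15 · 22 · 83; multiplying out mod 109: 7·15 = 105 ≡ 105, then 105·22 = 2310 ≡ 21, then 21·83 = 1743 ≡ 108. Thus 44^54 ≡ 108 ≡ −1 (mod 109).
By Euler's criterion 44 is a quadratic non-residue mod 109: no t satisfies t² ≡ 44 (mod 109).

No, no such integer exists.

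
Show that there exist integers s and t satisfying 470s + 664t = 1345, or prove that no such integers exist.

gcd(470, 664) = 2, so every integer of the form 470s + 664t is a multiple of 2.
However 1345 leaves remainder 1 on division by 2.
So the equation is unsolvable over ℤ.

No, no such integers exist.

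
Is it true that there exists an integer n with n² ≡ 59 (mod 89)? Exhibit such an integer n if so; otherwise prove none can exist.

No such integer exists.

Apply Euler's criterion with the prime 89: 59 is a quadratic residue iff 59^44 ≡ 1 (mod 89), and a non-residue iff it is ≡ −1.
Repeated squaring mod 89: 59^2 = 3481 ≡ 10; 59^4 ≡ 10² = 100 ≡ 11; 59^8 ≡ 11² = 121 ≡ 32; 59^16 ≡ 32² = 1024 ≡ 45; 59^32 ≡ 45² = 2025 ≡ 67.
Since 44 = 32 + 8 + 4, 59^44 ≡ 67 · 32 · 11; multiplying out mod 89: 67·32 = 2144 ≡ 8, then 8·11 = 88 ≡ 88. Thus 59^44 ≡ 88 ≡ −1 (mod 89).
The value −1 means 59 is a non-residue modulo 89, so n² ≡ 59 (mod 89) is impossible.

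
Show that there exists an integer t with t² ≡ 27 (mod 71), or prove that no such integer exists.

t = 58 works: 58² = 3364, and 3364 − 27 = 3337 = 47·71.

t = 58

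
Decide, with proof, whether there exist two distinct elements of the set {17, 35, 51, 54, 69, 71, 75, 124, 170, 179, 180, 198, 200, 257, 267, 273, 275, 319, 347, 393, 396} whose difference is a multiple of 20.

The pair (17, 257) works.

17 mod 20 = 17 and 257 mod 20 = 17, so 257 − 17 = 240 = 12·20.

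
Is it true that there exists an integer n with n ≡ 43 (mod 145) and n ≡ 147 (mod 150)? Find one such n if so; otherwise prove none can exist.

Reduce both congruences modulo 5, which divides 145 and 150: they say n ≡ 43 (mod 5) and n ≡ 147 (mod 5).
However 43 ≡ 3 and 147 ≡ 2 (mod 5), and 3 ≠ 2.
Hence the system has no solution.

There is no such integer.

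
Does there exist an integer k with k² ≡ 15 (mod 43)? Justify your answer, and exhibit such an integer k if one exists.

k = 31 works: 31² = 961, and 961 − 15 = 946 = 22·43.

k = 31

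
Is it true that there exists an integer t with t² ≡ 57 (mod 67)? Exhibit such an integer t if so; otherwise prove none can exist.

No such integer exists.

67 is prime, so by Euler's criterion 57 is a square mod 67 iff 57^((67−1)/2) = 57^33 ≡ 1 (mod 67).
Repeated squaring mod 67: 57^2 = 3249 ≡ 33; 57^4 ≡ 33² = 1089 ≡ 17; 57^8 ≡ 17² = 289 ≡ 21; 57^16 ≡ 21² = 441 ≡ 39; 57^32 ≡ 39² = 1521 ≡ 47.
Since 33 = 32 + 1, 57^33 ≡ 47 · 57; multiplying out mod 67: 47·57 = 2679 ≡ 66. Thus 57^33 ≡ 66 ≡ −1 (mod 67).
The value −1 means 57 is a non-residue modulo 67, so t² ≡ 57 (mod 67) is impossible.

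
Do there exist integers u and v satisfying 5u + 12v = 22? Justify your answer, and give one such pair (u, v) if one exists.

u = 2, v = 1

5 and 12 are coprime, so 5u + 12v ranges over all of ℤ.
Dividing repeatedly: 12 = 2·5 + 2, 5 = 2·2 + 1, 2 = 2·1 + 0.
Back-substituting, 1 = 5 − 2·2 = 5 − 2·(12 − 2·5) = −2·12 + 5·5; that is, 5·5 + 12·(-2) = 1.
Times 22: 5·110 + 12·(-44) = 22, so (110, -44) solves it.
Shifting by a multiple of (12, −5) keeps it a solution: u = 110 − 9·12 = 2, v = -44 + 9·5 = 1.
Indeed 5·2 + 12·1 = 10 + 12 = 22.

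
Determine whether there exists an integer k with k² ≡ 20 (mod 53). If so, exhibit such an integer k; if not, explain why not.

There is no such integer.

53 is prime, so by Euler's criterion 20 is a square mod 53 iff 20^((53−1)/2) = 20^26 ≡ 1 (mod 53).
Squaring successively (mod 53): 20^2 = 400 ≡ 29; 20^4 ≡ 29² = 841 ≡ 46; 20^8 ≡ 46² = 2116 ≡ 49; 20^16 ≡ 49² = 2401 ≡ 16.
Since 26 = 16 + 8 + 2, 20^26 ≡ 16 · 49 · 29; multiplying out mod 53: 16·49 = 784 ≡ 42, then 42·29 = 1218 ≡ 52. Thus 20^26 ≡ 52 ≡ −1 (mod 53).
The value −1 means 20 is a non-residue modulo 53, so k² ≡ 20 (mod 53) is impossible.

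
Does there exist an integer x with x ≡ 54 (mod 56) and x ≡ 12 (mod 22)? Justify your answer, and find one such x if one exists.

x = 166

Here gcd(56, 22) = 2, and both 54 and 12 leave remainder 0 mod 2, so the system is consistent.
List candidates x ≡ 54 (mod 56): 54, 110, 166. Modulo 22 these are 10, 0, 12; 166 gives 12 as required.
Indeed 166 ≡ 54 (mod 56) and 166 ≡ 12 (mod 22).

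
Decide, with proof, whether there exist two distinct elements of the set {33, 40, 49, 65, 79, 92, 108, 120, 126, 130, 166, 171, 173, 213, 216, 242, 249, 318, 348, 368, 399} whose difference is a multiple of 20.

33 mod 20 = 13 and 173 mod 20 = 13, so 173 − 33 = 140 = 7·20.

The pair (33, 173) works.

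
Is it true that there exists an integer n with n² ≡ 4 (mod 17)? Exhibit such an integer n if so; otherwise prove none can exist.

Take n = 2. Then 2² = 4, and since 0 ≤ 4 < 17 this is already reduced: 2² ≡ 4 (mod 17).

n = 2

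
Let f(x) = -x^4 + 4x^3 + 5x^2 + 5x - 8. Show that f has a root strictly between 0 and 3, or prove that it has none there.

f(0) = -8 and f(3) = 79, which have opposite signs.
Since f is a polynomial it is continuous on [0, 3].
By the Intermediate Value Theorem, f takes the value 0 somewhere in the open interval.

Such a root exists.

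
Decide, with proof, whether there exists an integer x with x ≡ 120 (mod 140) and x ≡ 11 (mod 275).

No such integer exists.

Reduce both congruences modulo 5, which divides 140 and 275: they say x ≡ 120 (mod 5) and x ≡ 11 (mod 5).
However 120 ≡ 0 and 11 ≡ 1 (mod 5), and 0 ≠ 1.
Hence the system has no solution.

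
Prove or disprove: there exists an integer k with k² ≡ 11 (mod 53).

Take k = 8. Then 8² = 64 = 1·53 + 11, so 8² ≡ 11 (mod 53).

k = 8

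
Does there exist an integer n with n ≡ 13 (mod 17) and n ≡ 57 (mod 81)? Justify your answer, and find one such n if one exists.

n = 948

gcd(17, 81) = 1, so the Chinese Remainder Theorem guarantees exactly one residue class mod 1377 satisfying both.
Write n = 13 + 17t and require 13 + 17t ≡ 57 (mod 81), i.e. 17t ≡ 44 (mod 81).
To invert 17 modulo 81: 81 = 4·17 + 13, 17 = 1·13 + 4, 13 = 3·4 + 1, 4 = 4·1 + 0, and unwinding, 1 = 13 − 3·4 = 13 − 3·(17 − 1·13) = −3·17 + 4·13 = −3·17 + 4·(81 − 4·17) = 4·81 − 19·17. Thus 17⁻¹ ≡ -19 ≡ 62 (mod 81).
Multiplying by 62: t ≡ 62·44 = 2728 ≡ 55 (mod 81).
Taking t = 55 gives n = 13 + 17·55 = 948.
Verify: 948 = 55·17 + 13 and 948 = 11·81 + 57. ✓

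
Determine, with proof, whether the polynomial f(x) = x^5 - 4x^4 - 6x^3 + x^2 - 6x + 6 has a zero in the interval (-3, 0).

f(-3) = -372 and f(0) = 6, which have opposite signs.
Since f is a polynomial it is continuous on [-3, 0].
By the Intermediate Value Theorem, f takes the value 0 somewhere in the open interval.

Yes, f has a root in the interval.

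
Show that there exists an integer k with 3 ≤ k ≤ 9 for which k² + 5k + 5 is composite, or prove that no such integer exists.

At k = 5: 5² + 5·5 + 5 = 55 = 5·11, which is composite.

k = 5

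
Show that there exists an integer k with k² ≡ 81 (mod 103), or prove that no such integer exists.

k = 94

Take k = 94. Then 94² = 8836 = 85·103 + 81, so 94² ≡ 81 (mod 103).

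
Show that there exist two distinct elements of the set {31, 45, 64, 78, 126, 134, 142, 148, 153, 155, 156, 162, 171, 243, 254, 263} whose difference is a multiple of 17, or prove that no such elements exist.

No, no such pair exists.

Two integers differ by a multiple of 17 exactly when they have the same residue mod 17. The residues are 31↦14, 45↦11, 64↦13, 78↦10, 126↦7, 134↦15, 142↦6, 148↦12, 153↦0, 155↦2, 156↦3, 162↦9, 171↦1, 243↦5, 254↦16, 263↦8.
All 16 residues are distinct, so no two elements differ by a multiple of 17.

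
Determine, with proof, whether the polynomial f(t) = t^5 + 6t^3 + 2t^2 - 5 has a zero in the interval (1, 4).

f(1) = 4 and f(4) = 1435, both positive, so a sign-change argument is unavailable; we show f keeps this sign on the whole interval.
Substitute t = 1 + u, where 0 < u < 3 on the interval. Expanding, f(1 + u) = u^5 + 5u^4 + 16u^3 + 30u^2 + 27u + 4.
All 6 nonzero coefficients of this polynomial in u are positive; hence for u > 0 the value is a sum of positive terms (the constant 4 among them).
So f is strictly positive on (1, 4); no root exists in the interval.

No such root exists.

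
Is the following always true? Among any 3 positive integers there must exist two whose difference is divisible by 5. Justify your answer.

Try 3 consecutive integers, 2, 3, 4. Their remainders mod 5 are 2, 3, 4 — pairwise different, as any 3 ≤ 5 consecutive integers have distinct residues.
Any two of them differ by at most 2 < 5 and by at least 1, so no difference is a multiple of 5.

No; for instance {2, 3, 4} is a counterexample.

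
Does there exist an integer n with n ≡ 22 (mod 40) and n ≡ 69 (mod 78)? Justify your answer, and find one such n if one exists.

Reduce both congruences modulo 2, which divides 40 and 78: they say n ≡ 22 (mod 2) and n ≡ 69 (mod 2).
These are incompatible: 22 − 69 = -47 is not divisible by 2.
So no integer satisfies both congruences.

No such integer exists.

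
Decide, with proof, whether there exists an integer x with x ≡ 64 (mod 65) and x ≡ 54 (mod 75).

x = 129

Here gcd(65, 75) = 5, and both 64 and 54 leave remainder 4 mod 5, so the system is consistent.
List candidates x ≡ 64 (mod 65): 64, 129. Modulo 75 these are 64, 54; 129 gives 54 as required.
Indeed 129 ≡ 64 (mod 65) and 129 ≡ 54 (mod 75).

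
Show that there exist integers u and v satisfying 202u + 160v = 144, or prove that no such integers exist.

u = 72, v = -90

gcd(202, 160) = 2, and 2 divides 144, so integer solutions exist.
Dividing through by 2 reduces the equation to 101u + 80v = 72.
Run the Euclidean algorithm on 101 and 80: 101 = 1·80 + 21, 80 = 3·21 + 17, 21 = 1·17 + 4, 17 = 4·4 + 1, 4 = 4·1 + 0.
Back-substituting, 1 = 17 − 4·4 = 17 − 4·(21 − 1·17) = −4·21 + 5·17 = −4·21 + 5·(80 − 3·21) = 5·80 − 19·21 = 5·80 − 19·(101 − 1·80) = −19·101 + 24·80; that is, 101·(-19) + 80·24 = 1.
Times 72: 101·(-1368) + 80·1728 = 72, so (-1368, 1728) solves it.
Shifting by a multiple of (80, −101) keeps it a solution: u = -1368 + 18·80 = 72, v = 1728 − 18·101 = -90.
Indeed 202·72 + 160·(-90) = 14544 − 14400 = 144.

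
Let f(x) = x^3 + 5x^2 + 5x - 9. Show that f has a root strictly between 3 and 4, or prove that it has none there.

The endpoint values f(3) = 78 and f(4) = 155 are both positive. Claim: f(x) > 0 for every x in (3, 4).
Substitute x = 3 + u, where 0 < u < 1 on the interval. Expanding, f(3 + u) = u^3 + 14u^2 + 62u + 78.
The nonzero coefficients here are all positive, so for u > 0 every term is positive (or zero), and the constant term 78 is strictly positive.
Therefore f(x) > 0 throughout (3, 4), and f has no zero there.

No.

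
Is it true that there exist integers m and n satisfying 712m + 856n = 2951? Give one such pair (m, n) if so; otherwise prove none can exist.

No such integers exist.

Any value of 712m + 856n is a multiple of gcd(712, 856) = 8.
But 2951 is not a multiple of 8 (it leaves remainder 7).
Therefore 712m + 856n = 2951 has no solution in integers.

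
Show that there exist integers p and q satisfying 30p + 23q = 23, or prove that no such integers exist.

30 and 23 are coprime, so 30p + 23q ranges over all of ℤ.
Euclidean algorithm: 30 = 1·23 + 7, 23 = 3·7 + 2, 7 = 3·2 + 1, 2 = 2·1 + 0.
Back-substituting, 1 = 7 − 3·2 = 7 − 3·(23 − 3·7) = −3·23 + 10·7 = −3·23 + 10·(30 − 1·23) = 10·30 − 13·23; that is, 30·10 + 23·(-13) = 1.
Times 23: 30·230 + 23·(-299) = 23, so (230, -299) solves it.
Subtracting 10·23 from p and adding 10·30 to q gives the tidier solution (0, 1).
Indeed 30·0 + 23·1 = 0 + 23 = 23.

p = 0, q = 1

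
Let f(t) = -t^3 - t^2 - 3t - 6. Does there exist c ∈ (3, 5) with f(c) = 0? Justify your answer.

No such root exists.

Evaluate at the endpoints: f(3) = -51, f(5) = -171 — same sign (negative).
f'(t) = -3t^2 - 2t - 3 has discriminant (-2)² − 4·(-3)·(-3) = -32 < 0, so f' has no real roots and is negative for every real t.
So f is strictly decreasing; between 3 and 5 its values lie between f(3) = -51 and f(5) = -171, all negative. Therefore f has no root in (3, 5).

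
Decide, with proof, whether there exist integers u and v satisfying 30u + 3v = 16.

Any value of 30u + 3v is a multiple of gcd(30, 3) = 3.
However 16 leaves remainder 1 on division by 3.
So the equation is unsolvable over ℤ.

No such integers exist.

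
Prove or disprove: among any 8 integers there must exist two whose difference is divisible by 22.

Take the 8 consecutive integers 34, 35, …, 41: their residues mod 22 are all distinct because 8 ≤ 22.
No two share a residue, so no pair has difference divisible by 22; the claim fails for this set.

No; for instance {34, 35, 36, 37, 38, 39, 40, 41} is a counterexample.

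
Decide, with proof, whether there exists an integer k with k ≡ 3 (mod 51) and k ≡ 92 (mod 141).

No, no such integer exists.

gcd(51, 141) = 3. If k ≡ 3 (mod 51) and k ≡ 92 (mod 141), then k ≡ 3 (mod 3) and k ≡ 92 (mod 3).
These are incompatible: 3 − 92 = -89 is not divisible by 3.
Hence the system has no solution.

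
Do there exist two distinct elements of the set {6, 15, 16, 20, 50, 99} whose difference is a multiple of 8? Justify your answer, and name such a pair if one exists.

There is no such pair.

Residues mod 8: 6↦6, 15↦7, 16↦0, 20↦4, 50↦2, 99↦3.
All 6 residues are distinct, so no two elements differ by a multiple of 8.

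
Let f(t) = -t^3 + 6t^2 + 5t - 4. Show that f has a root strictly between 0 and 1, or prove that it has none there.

f(0) = -4 and f(1) = 6, which have opposite signs.
Since f is a polynomial it is continuous on [0, 1].
By the Intermediate Value Theorem f must vanish at some point of (0, 1).

Yes, f has a root in the interval.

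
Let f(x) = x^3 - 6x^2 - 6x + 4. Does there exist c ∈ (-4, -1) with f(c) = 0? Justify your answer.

Such a root exists.

f(-4) = -132 and f(-1) = 3, which have opposite signs.
As a polynomial, f is continuous on every closed interval.
So by the Intermediate Value Theorem there is a c strictly between -4 and -1 with f(c) = 0.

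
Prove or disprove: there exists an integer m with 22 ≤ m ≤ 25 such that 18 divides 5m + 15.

No, no such integer m in that range exists.

For m = 22, 23, 24, 25 the values of 5m + 15 modulo 18 are 17, 4, 9, 14 respectively.
None is 0, so 18 never divides 5m + 15 on this range.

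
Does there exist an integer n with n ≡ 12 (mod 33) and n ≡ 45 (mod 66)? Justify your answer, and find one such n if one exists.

Here gcd(33, 66) = 33, and both 12 and 45 leave remainder 12 mod 33, so the system is consistent.
List candidates n ≡ 12 (mod 33): 12, 45. Modulo 66 these are 12, 45; 45 gives 45 as required.
Indeed 45 ≡ 12 (mod 33) and 45 ≡ 45 (mod 66).

n = 45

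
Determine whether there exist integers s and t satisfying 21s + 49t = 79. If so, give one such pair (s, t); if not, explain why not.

There are no such integers.

Any value of 21s + 49t is a multiple of gcd(21, 49) = 7.
However 79 leaves remainder 2 on division by 7.
Hence no integers s, t satisfy the equation.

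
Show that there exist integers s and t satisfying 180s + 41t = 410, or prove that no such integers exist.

s = 0, t = 10

180 and 41 are coprime, so 180s + 41t ranges over all of ℤ.
Dividing repeatedly: 180 = 4·41 + 16, 41 = 2·16 + 9, 16 = 1·9 + 7, 9 = 1·7 + 2, 7 = 3·2 + 1, 2 = 2·1 + 0.
Unwinding: 1 = 7 − 3·2 = 7 − 3·(9 − 1·7) = −3·9 + 4·7 = −3·9 + 4·(16 − 1·9) = 4·16 − 7·9 = 4·16 − 7·(41 − 2·16) = −7·41 + 18·16 = −7·41 + 18·(180 − 4·41) = 18·180 − 79·41, i.e. 180·18 + 41·(-79) = 1.
Multiplying through by 410: s = 18·410 = 7380, t = (-79)·410 = -32390 is a solution.
The general solution is s = 7380 + 41k, t = -32390 − 180k; taking k = -180 gives the smaller pair s = 0, t = 10.
Indeed 180·0 + 41·10 = 0 + 410 = 410.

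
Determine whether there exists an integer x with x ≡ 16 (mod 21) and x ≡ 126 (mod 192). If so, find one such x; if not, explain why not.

There is no such integer.

Reduce both congruences modulo 3, which divides 21 and 192: they say x ≡ 16 (mod 3) and x ≡ 126 (mod 3).
However 16 ≡ 1 and 126 ≡ 0 (mod 3), and 1 ≠ 0.
Therefore no such x exists.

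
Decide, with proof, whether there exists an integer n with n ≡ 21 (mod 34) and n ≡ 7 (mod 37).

gcd(34, 37) = 1, so the Chinese Remainder Theorem guarantees exactly one residue class mod 1258 satisfying both.
Any solution of the first congruence is n = 21 + 34t; substituting into the second, 34t ≡ 7 − 21 ≡ 23 (mod 37).
Invert 34 mod 37 by the Euclidean algorithm: 37 = 1·34 + 3, 34 = 11·3 + 1, 3 = 3·1 + 0; back-substituting, 1 = 34 − 11·3 = 34 − 11·(37 − 1·34) = −11·37 + 12·34. Hence 34·12 ≡ 1, so 34⁻¹ ≡ 12 (mod 37).
Multiplying by 12: t ≡ 12·23 = 276 ≡ 17 (mod 37).
With t = 17: n = 21 + 34·17 = 599.
Indeed 599 ≡ 21 (mod 34) and 599 ≡ 7 (mod 37).

n = 599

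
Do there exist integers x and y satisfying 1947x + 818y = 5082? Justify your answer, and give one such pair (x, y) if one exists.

Since gcd(1947, 818) = 1, every integer is an integer combination of 1947 and 818.
Euclidean algorithm: 1947 = 2·818 + 311, 818 = 2·311 + 196, 311 = 1·196 + 115, 196 = 1·115 + 81, 115 = 1·81 + 34, 81 = 2·34 + 13, 34 = 2·13 + 8, 13 = 1·8 + 5, 8 = 1·5 + 3, 5 = 1·3 + 2, 3 = 1·2 + 1, 2 = 2·1 + 0.
Working back up the chain: 1 = 3 − 1·2 = 3 − (5 − 1·3) = −5 + 2·3 = −5 + 2·(8 − 1·5) = 2·8 − 3·5 = 2·8 − 3·(13 − 1·8) = −3·13 + 5·8 = −3·13 + 5·(34 − 2·13) = 5·34 − 13·13 = 5·34 − 13·(81 − 2·34) = −13·81 + 31·34 = −13·81 + 31·(115 − 1·81) = 31·115 − 44·81 = 31·115 − 44·(196 − 1·115) = −44·196 + 75·115 = −44·196 + 75·(311 − 1·196) = 75·311 − 119·196 = 75·311 − 119·(818 − 2·311) = −119·818 + 313·311 = −119·818 + 313·(1947 − 2·818) = 313·1947 − 745·818. So 1947·313 + 818·(-745) = 1.
Multiplying through by 5082: x = 313·5082 = 1590666, y = (-745)·5082 = -3786090 is a solution.
The general solution is x = 1590666 + 818k, y = -3786090 − 1947k; taking k = -1944 gives the smaller pair x = 474, y = -1122.
Check: 1947·474 + 818·(-1122) = 922878 − 917796 = 5082. ✓

x = 474, y = -1122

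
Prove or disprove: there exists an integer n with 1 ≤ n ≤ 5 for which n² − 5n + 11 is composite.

The values for n = 1, 2, …, 5 are 7, 5, 5, 7, 11, and each of these is prime.
So no value in the range makes the expression composite.

There is no such integer n in that range.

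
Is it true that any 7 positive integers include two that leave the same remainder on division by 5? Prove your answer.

Each integer lies in one of the 5 residue classes modulo 5.
Placing 7 integers into 5 classes, some class receives at least two — say a and b.
That is, a and b leave the same remainder on division by 5, as claimed.

True.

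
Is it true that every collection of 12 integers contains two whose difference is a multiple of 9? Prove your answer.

Yes.

Partition the integers by their residue mod 9; there are 9 classes.
With 12 integers and only 9 classes, the pigeonhole principle forces two of them, say a and b, into the same class.
Their difference a − b is then a multiple of 9.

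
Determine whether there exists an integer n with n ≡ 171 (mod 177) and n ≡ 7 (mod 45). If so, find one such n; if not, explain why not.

Reduce both congruences modulo 3, which divides 177 and 45: they say n ≡ 171 (mod 3) and n ≡ 7 (mod 3).
But 171 mod 3 = 0 while 7 mod 3 = 1, a contradiction.
Therefore no such n exists.

No, no such integer exists.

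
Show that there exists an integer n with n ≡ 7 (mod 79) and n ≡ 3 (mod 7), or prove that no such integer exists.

The moduli 79 and 7 are coprime, so by the Chinese Remainder Theorem a unique solution modulo 553 exists.
Any solution of the first congruence is n = 7 + 79t; substituting into the second, 79t ≡ 3 − 7 ≡ 3 (mod 7).
79 ≡ 2 (mod 7), so this reads 2t ≡ 3 (mod 7). Invert 2 mod 7 by the Euclidean algorithm: 7 = 3·2 + 1, 2 = 2·1 + 0; back-substituting, 1 = 7 − 3·2. Hence 2·(-3) ≡ 1, so 2⁻¹ ≡ -3 ≡ 4 (mod 7).
Therefore t ≡ 4·3 = 12 ≡ 5 (mod 7).
Taking t = 5 gives n = 7 + 79·5 = 402.
Indeed 402 ≡ 7 (mod 79) and 402 ≡ 3 (mod 7).

n = 402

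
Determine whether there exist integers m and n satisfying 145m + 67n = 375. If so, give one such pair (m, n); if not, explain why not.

m = 28, n = -55

Since gcd(145, 67) = 1, every integer is an integer combination of 145 and 67.
Euclidean algorithm: 145 = 2·67 + 11, 67 = 6·11 + 1, 11 = 11·1 + 0.
Back-substituting, 1 = 67 − 6·11 = 67 − 6·(145 − 2·67) = −6·145 + 13·67; that is, 145·(-6) + 67·13 = 1.
Scaling by 375 gives the particular solution (m, n) = (-2250, 4875).
Adding 34·67 to m and subtracting 34·145 from n gives the tidier solution (28, -55).
Check: 145·28 + 67·(-55) = 4060 − 3685 = 375. ✓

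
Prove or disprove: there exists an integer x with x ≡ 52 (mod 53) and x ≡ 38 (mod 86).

x = 4080

The moduli 53 and 86 are coprime, so by the Chinese Remainder Theorem a unique solution modulo 4558 exists.
Write x = 52 + 53t and require 52 + 53t ≡ 38 (mod 86), i.e. 53t ≡ 72 (mod 86).
To invert 53 modulo 86: 86 = 1·53 + 33, 53 = 1·33 + 20, 33 = 1·20 + 13, 20 = 1·13 + 7, 13 = 1·7 + 6, 7 = 1·6 + 1, 6 = 6·1 + 0, and unwinding, 1 = 7 − 1·6 = 7 − (13 − 1·7) = −13 + 2·7 = −13 + 2·(20 − 1·13) = 2·20 − 3·13 = 2·20 − 3·(33 − 1·20) = −3·33 + 5·20 = −3·33 + 5·(53 − 1·33) = 5·53 − 8·33 = 5·53 − 8·(86 − 1·53) = −8·86 + 13·53. Thus 53⁻¹ ≡ 13 (mod 86).
Multiplying by 13: t ≡ 13·72 = 936 ≡ 76 (mod 86).
Taking t = 76 gives x = 52 + 53·76 = 4080.
Check: 4080 mod 53 = 52, 4080 mod 86 = 38. ✓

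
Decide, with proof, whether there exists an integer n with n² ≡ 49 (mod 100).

n = 57

Take n = 57. Then 57² = 3249 = 32·100 + 49, so 57² ≡ 49 (mod 100).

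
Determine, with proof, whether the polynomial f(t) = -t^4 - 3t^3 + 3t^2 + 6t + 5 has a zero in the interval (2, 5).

f has no root in that interval.

The endpoint values f(2) = -11 and f(5) = -890 are both negative. Claim: f(t) < 0 for every t in (2, 5).
Substitute t = 2 + u, where 0 < u < 3 on the interval. Expanding, f(2 + u) = -u^4 - 11u^3 - 39u^2 - 50u - 11.
All 5 nonzero coefficients of this polynomial in u are negative; hence for u > 0 the value is a sum of negative terms (the constant -11 among them).
Therefore f(t) < 0 throughout (2, 5), and f has no zero there.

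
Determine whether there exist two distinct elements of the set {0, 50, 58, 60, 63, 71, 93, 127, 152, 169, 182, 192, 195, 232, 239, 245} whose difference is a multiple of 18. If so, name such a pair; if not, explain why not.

Two integers differ by a multiple of 18 exactly when they have the same residue mod 18. The residues are 0↦0, 50↦14, 58↦4, 60↦6, 63↦9, 71↦17, 93↦3, 127↦1, 152↦8, 169↦7, 182↦2, 192↦12, 195↦15, 232↦16, 239↦5, 245↦11.
All 16 residues are distinct, so no two elements differ by a multiple of 18.

No such pair exists.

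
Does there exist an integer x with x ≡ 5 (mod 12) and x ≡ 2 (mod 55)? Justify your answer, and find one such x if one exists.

x = 497

Since 12 and 55 share no common factor, CRT says the pair of congruences has a solution (unique mod 660).
Any solution of the first congruence is x = 5 + 12t; substituting into the second, 12t ≡ 2 − 5 ≡ 52 (mod 55).
Note 12·23 = 276 ≡ 1 (mod 55) (as 276 − 1 = 5·55), so 12⁻¹ ≡ 23.
Therefore t ≡ 23·52 = 1196 ≡ 41 (mod 55).
Taking t = 41 gives x = 5 + 12·41 = 497.
Indeed 497 ≡ 5 (mod 12) and 497 ≡ 2 (mod 55).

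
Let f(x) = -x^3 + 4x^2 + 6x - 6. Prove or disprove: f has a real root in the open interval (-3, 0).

Such a root exists.

f(-3) = 39 and f(0) = -6, which have opposite signs.
f is continuous everywhere (it is a polynomial), in particular on [-3, 0].
By the Intermediate Value Theorem, f takes the value 0 somewhere in the open interval.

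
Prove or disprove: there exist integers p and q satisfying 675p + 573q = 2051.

Both 675 and 573 are divisible by gcd(675, 573) = 3, hence so is any combination 675p + 573q.
But 2051 = 3·683 + 2, so 3 ∤ 2051.
Hence no integers p, q satisfy the equation.

There are no such integers.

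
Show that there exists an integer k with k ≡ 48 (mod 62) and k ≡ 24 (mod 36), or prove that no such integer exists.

k = 420

Here gcd(62, 36) = 2, and both 48 and 24 leave remainder 0 mod 2, so the system is consistent.
List candidates k ≡ 48 (mod 62): 48, 110, 172, 234, 296, 358, 420. Modulo 36 these are 12, 2, 28, 18, 8, 34, 24; 420 gives 24 as required.
Indeed 420 ≡ 48 (mod 62) and 420 ≡ 24 (mod 36).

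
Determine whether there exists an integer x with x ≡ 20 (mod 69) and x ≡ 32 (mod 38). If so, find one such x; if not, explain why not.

x = 1400

gcd(69, 38) = 1, so the Chinese Remainder Theorem guarantees exactly one residue class mod 2622 satisfying both.
Any solution of the first congruence is x = 20 + 69t; substituting into the second, 69t ≡ 32 − 20 ≡ 12 (mod 38).
69 ≡ 31 (mod 38), so this reads 31t ≡ 12 (mod 38). Note 31·27 = 837 ≡ 1 (mod 38) (as 837 − 1 = 22·38), so 31⁻¹ ≡ 27.
Therefore t ≡ 27·12 = 324 ≡ 20 (mod 38).
With t = 20: x = 20 + 69·20 = 1400.
Indeed 1400 ≡ 20 (mod 69) and 1400 ≡ 32 (mod 38).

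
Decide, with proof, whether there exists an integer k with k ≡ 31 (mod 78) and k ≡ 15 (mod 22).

k = 499

gcd(78, 22) = 2. A simultaneous solution exists iff 31 ≡ 15 (mod 2); here 31 mod 2 = 1 = 15 mod 2, so it does.
List candidates k ≡ 31 (mod 78): 31, 109, 187, 265, 343, 421, 499. Modulo 22 these are 9, 21, 11, 1, 13, 3, 15; 499 gives 15 as required.
Check: 499 mod 78 = 31, 499 mod 22 = 15. ✓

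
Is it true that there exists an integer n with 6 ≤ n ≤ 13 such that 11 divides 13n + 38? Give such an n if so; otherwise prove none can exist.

No such integer n in that range exists.

At n = 6, 13·6 + 38 = 116 ≡ 6 (mod 11), and each step in n adds 13 ≡ 2 (mod 11), giving residues 6, 8, 10, 1, 3, 5, 7, 9 for n = 6, 7, …, 13.
None is 0, so 11 never divides 13n + 38 on this range.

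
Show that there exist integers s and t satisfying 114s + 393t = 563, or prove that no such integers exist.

No such integers exist.

Any value of 114s + 393t is a multiple of gcd(114, 393) = 3.
However 563 leaves remainder 2 on division by 3.
So the equation is unsolvable over ℤ.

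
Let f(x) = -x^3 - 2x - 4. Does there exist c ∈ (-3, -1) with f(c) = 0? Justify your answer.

Such a root exists.

f(-3) = 29 and f(-1) = -1, which have opposite signs.
f is continuous everywhere (it is a polynomial), in particular on [-3, -1].
So by the Intermediate Value Theorem there is a c strictly between -3 and -1 with f(c) = 0.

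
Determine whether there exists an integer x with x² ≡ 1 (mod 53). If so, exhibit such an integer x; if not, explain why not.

x = 52

x = 52 works: 52² = 2704, and 2704 − 1 = 2703 = 51·53.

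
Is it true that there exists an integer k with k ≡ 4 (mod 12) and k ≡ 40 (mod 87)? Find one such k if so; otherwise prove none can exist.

k = 40

gcd(12, 87) = 3. A simultaneous solution exists iff 4 ≡ 40 (mod 3); here 4 mod 3 = 1 = 40 mod 3, so it does.
List candidates k ≡ 4 (mod 12): 4, 16, 28, 40. Modulo 87 these are 4, 16, 28, 40; 40 gives 40 as required.
Indeed 40 ≡ 4 (mod 12) and 40 ≡ 40 (mod 87).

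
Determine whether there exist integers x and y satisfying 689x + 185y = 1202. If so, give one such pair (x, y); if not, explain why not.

x = 78, y = -284

Since gcd(689, 185) = 1, every integer is an integer combination of 689 and 185.
Euclidean algorithm: 689 = 3·185 + 134, 185 = 1·134 + 51, 134 = 2·51 + 32, 51 = 1·32 + 19, 32 = 1·19 + 13, 19 = 1·13 + 6, 13 = 2·6 + 1, 6 = 6·1 + 0.
Working back up the chain: 1 = 13 − 2·6 = 13 − 2·(19 − 1·13) = −2·19 + 3·13 = −2·19 + 3·(32 − 1·19) = 3·32 − 5·19 = 3·32 − 5·(51 − 1·32) = −5·51 + 8·32 = −5·51 + 8·(134 − 2·51) = 8·134 − 21·51 = 8·134 − 21·(185 − 1·134) = −21·185 + 29·134 = −21·185 + 29·(689 − 3·185) = 29·689 − 108·185. So 689·29 + 185·(-108) = 1.
Scaling by 1202 gives the particular solution (x, y) = (34858, -129816).
The general solution is x = 34858 + 185k, y = -129816 − 689k; taking k = -188 gives the smaller pair x = 78, y = -284.
Indeed 689·78 + 185·(-284) = 53742 − 52540 = 1202.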